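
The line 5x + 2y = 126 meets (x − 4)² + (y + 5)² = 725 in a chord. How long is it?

6√29

The distance from (4, −5) to the line is 116/√29, and r² = 725.
Half the chord is √(r² − d²) = √(261), so the full chord is 6√29.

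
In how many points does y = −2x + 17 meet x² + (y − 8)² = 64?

2

Substituting the line into the circle gives 5x² − 36x + 17 = 0.
Discriminant = (−36)² − 4·5·(17) = 956 > 0.
Two real roots: the line is a secant.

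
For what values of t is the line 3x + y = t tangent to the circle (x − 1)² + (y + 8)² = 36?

For a tangent, require d(centre, line) = r = 6.
|3·1 + 1·(−8) − t| / √10 = 6
|t − (−5)| = 6√10.

t = −5 ± 6√10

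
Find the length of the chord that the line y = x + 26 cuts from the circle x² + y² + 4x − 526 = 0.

22√2

Substitute y = x + 26:
2x² + 56x + 150 = 0  ⟹  x² + 28x + 75 = 0
x = −3 or x = −25, giving (−3, 23) and (−25, 1).
Chord length = distance between (−3, 23) and (−25, 1) = √968 = 22√2.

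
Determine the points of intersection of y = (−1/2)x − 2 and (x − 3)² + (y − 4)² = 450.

Substitute y = (−4 − x)/2:
5x² − 1620 = 0  ⟹  x² − 324 = 0
x = 18 or x = −18, giving (18, −11) and (−18, 7).

(−18, 7) and (18, −11)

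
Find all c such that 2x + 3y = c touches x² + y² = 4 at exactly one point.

c = ±2√13

The line touches the circle iff its distance from (0, 0) is 2:
|2·0 + 3·0 − c| / √13 = 2
|c| = 2√13.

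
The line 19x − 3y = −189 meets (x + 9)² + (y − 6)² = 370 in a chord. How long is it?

2√370

Express y = (189 + 19x)/3 and substitute into the circle:
370x² + 6660x + 26640 = 0  ⟹  x² + 18x + 72 = 0
x = −6 or x = −12, giving (−6, 25) and (−12, −13).
Chord length = distance between (−6, 25) and (−12, −13) = √1480 = 2√370.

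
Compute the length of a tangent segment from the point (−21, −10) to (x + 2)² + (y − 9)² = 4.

√718

With centre O = (−2, 9), |OP|² = 722 and r² = 4.
The tangent meets the radius at right angles, so tangent² = |PO|² − r² = 722 − 4 = 718.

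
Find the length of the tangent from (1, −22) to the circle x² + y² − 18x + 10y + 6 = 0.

√253

Centre (9, −5), r² = 100. |PO|² = (−8)² + (−17)² = 353.
The tangent meets the radius at right angles, so tangent² = |PO|² − r² = 353 − 100 = 253.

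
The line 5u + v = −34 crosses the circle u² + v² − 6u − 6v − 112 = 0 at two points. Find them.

Express v = −5u − 34 and substitute into the circle:
26u² + 364u + 1248 = 0  ⟹  u² + 14u + 48 = 0
u = −6 or u = −8, giving (−6, −4) and (−8, 6).

(−8, 6) and (−6, −4)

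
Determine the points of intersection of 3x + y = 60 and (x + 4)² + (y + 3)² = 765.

Express y = −3x + 60 and substitute into the circle:
10x² − 370x + 3220 = 0  ⟹  x² − 37x + 322 = 0
x = 23 or x = 14, giving (23, −9) and (14, 18).

(14, 18) and (23, −9)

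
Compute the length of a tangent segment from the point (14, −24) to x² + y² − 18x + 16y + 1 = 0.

√137

The centre is (9, −8) and r = 12. The square of the distance from P to the centre is 25 + 256 = 281.
Power of the point: PT² = |PO|² − r² = 137, so PT = √137.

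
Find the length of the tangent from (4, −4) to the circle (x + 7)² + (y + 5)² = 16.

√106

With centre O = (−7, −5), |OP|² = 122 and r² = 16.
The tangent meets the radius at right angles, so tangent² = |PO|² − r² = 122 − 16 = 106.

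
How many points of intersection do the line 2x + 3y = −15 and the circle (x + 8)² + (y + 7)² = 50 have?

2

d² = (2·(−8) + 3·(−7) − (−15))²/13 = 484/13; r² = 50.
Since d² < r², the line cuts the circle twice.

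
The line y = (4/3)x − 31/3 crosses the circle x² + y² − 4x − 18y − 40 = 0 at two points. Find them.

(7, −1) and (13, 7)

Substitute y = (−31 + 4x)/3:
25x² − 500x + 2275 = 0  ⟹  x² − 20x + 91 = 0
x = 13 or x = 7, giving (13, 7) and (7, −1).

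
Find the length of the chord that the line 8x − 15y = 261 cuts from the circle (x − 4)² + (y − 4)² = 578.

34

The distance from (4, 4) to the line is 289/√289, and r² = 578.
Chord = 2√(r² − d²) = 2·√(289) = 34.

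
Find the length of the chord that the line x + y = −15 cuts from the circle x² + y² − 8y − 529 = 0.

27√2

From the line, y = −x − 15. Substituting:
2x² + 38x − 184 = 0  ⟹  x² + 19x − 92 = 0
x = 4 or x = −23, giving (4, −19) and (−23, 8).
Chord length = distance between (4, −19) and (−23, 8) = √1458 = 27√2.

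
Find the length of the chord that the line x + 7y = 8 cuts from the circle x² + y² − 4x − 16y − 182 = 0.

20√2

Substitute y = (8 − x)/7:
50x² − 100x − 9750 = 0  ⟹  x² − 2x − 195 = 0
x = 15 or x = −13, giving (15, −1) and (−13, 3).
Chord length = distance between (15, −1) and (−13, 3) = √800 = 20√2.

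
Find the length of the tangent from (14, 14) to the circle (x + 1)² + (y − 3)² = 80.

√266

Centre (−1, 3), r² = 80. |PO|² = (15)² + (11)² = 346.
By the tangent–radius right angle, tangent length = √(|PO|² − r²) = √266.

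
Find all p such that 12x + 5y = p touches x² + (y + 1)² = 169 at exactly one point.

For a tangent, require d(centre, line) = r = 13.
|12·0 + 5·(−1) − p| / √169 = 13
|p − (−5)| = 13·13, so p = 164 or p = −174.

p = −174 or p = 164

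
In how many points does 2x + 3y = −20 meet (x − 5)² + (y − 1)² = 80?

0

Substituting the line into the circle gives 13x² + 2x + 34 = 0.
Discriminant = (2)² − 4·13·(34) = −1764 < 0.
No real roots: the line does not meet the circle.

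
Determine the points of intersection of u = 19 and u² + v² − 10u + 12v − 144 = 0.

The line gives u = 19. Substituting into the circle:
v² + 12v + 27 = 0
v = −3 or v = −9, giving (19, −3) and (19, −9).

(19, −9) and (19, −3)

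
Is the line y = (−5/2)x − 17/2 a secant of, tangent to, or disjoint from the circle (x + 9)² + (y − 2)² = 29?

d² = (5·(−9) + 2·2 − (−17))²/29 = 576/29; r² = 29.
Since d² < r², the line cuts the circle twice.

secant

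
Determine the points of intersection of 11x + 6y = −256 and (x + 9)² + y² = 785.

(−32, 16) and (−8, −28)

Express y = (−256 − 11x)/6 and substitute into the circle:
157x² + 6280x + 40192 = 0  ⟹  x² + 40x + 256 = 0
x = −8 or x = −32, giving (−8, −28) and (−32, 16).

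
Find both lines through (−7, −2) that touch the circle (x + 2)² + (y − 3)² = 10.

Write the tangent as mx − y + (−2 − m·(−7)) = 0 and set its distance from the centre to √10:
[m·(5) − (5)]² = 10(m² + 1)
3m² − 10m + 3 = 0, so m = 1/3 or m = 3.
With m = 1/3: x − 3y = −1. With m = 3: 3x − y = −19.

x − 3y = −1 and 3x − y = −19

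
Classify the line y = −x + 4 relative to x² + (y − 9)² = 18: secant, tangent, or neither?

d² = (1·0 + 1·9 − (4))²/2 = 25/2; r² = 18.
Since d² < r², the line cuts the circle twice.

secant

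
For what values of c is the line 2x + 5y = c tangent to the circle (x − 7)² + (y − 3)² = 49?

For a tangent, require d(centre, line) = r = 7.
|2·7 + 5·3 − c| / √29 = 7
|c − (29)| = 7√29.

c = 29 ± 7√29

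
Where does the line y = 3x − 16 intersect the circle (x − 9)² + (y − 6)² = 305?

Express y = 3x − 16 and substitute into the circle:
10x² − 150x + 260 = 0  ⟹  x² − 15x + 26 = 0
x = 13 or x = 2, giving (13, 23) and (2, −10).

(2, −10) and (13, 23)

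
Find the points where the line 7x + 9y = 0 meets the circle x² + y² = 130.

From the line, y = (−7x)/9. Substituting:
130x² − 10530 = 0  ⟹  x² − 81 = 0
x = 9 or x = −9, giving (9, −7) and (−9, 7).

(−9, 7) and (9, −7)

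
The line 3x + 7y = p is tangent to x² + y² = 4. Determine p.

The line touches the circle iff its distance from (0, 0) is 2:
|3·0 + 7·0 − p| / √58 = 2
|p| = 2√58.

p = ±2√58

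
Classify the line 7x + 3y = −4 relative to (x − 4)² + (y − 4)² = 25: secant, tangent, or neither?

neither

d² = (7·4 + 3·4 − (−4))²/58 = 968/29; r² = 25.
Since d² > r², the line lies outside the circle.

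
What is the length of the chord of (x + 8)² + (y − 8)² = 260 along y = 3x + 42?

Substitute y = 3x + 42:
10x² + 220x + 960 = 0  ⟹  x² + 22x + 96 = 0
x = −6 or x = −16, giving (−6, 24) and (−16, −6).
|(−6, 24) − (−16, −6)| = √((10)² + (30)²) = 10√10.

10√10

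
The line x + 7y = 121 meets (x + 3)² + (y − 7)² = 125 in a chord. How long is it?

The distance from (−3, 7) to the line is 75/√50, and r² = 125.
Half the chord is √(r² − d²) = √(25/2), so the full chord is 5√2.

5√2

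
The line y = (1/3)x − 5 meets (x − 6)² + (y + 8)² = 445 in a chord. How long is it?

Substitute y = (−15 + x)/3:
10x² − 90x − 3600 = 0  ⟹  x² − 9x − 360 = 0
x = 24 or x = −15, giving (24, 3) and (−15, −10).
|(24, 3) − (−15, −10)| = √((39)² + (13)²) = 13√10.

13√10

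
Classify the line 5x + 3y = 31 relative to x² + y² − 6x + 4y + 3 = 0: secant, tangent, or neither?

Substituting the line into the circle gives 34x² − 424x + 1360 = 0.
Δ = 179776 − 184960 = −5184.
No real roots: the line does not meet the circle.

neither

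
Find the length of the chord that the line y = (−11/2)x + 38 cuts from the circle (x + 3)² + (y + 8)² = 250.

The distance from (−3, −8) to the line is 125/√125, and r² = 250.
Chord = 2√(r² − d²) = 2·√(125) = 10√5.

10√5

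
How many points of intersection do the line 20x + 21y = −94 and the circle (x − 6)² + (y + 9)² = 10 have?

Centre (6, −9), r² = 10. Distance² from centre to line = (25)²/841 = 625/841.
Since d² < r², the line cuts the circle twice.

2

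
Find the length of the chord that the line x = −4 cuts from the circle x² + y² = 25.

6

The line gives x = −4. Substituting into the circle:
y² − 9 = 0
y = 3 or y = −3, giving (−4, 3) and (−4, −3).
Chord length = distance between (−4, 3) and (−4, −3) = √36 = 6.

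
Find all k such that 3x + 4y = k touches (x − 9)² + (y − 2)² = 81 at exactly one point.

Tangency holds when the distance from the centre (9, 2) to the line equals the radius 9:
|3·9 + 4·2 − k| / √25 = 9
|k − (35)| = 9·5, so k = 80 or k = −10.

k = −10 or k = 80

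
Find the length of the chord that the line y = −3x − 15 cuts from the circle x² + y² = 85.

5√10

Substitute y = −3x − 15:
10x² + 90x + 140 = 0  ⟹  x² + 9x + 14 = 0
x = −2 or x = −7, giving (−2, −9) and (−7, 6).
|(−2, −9) − (−7, 6)| = √((5)² + (−15)²) = 5√10.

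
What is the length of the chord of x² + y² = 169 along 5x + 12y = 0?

26

Centre (0, 0), r² = 169. Perpendicular distance d from centre to line = |0| / √169 = 0/√169.
Chord = 2√(r² − d²) = 2·√(169) = 26.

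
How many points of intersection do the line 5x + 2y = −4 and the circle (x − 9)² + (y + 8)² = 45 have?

2

Substituting the line into the circle gives 29x² − 192x + 288 = 0.
Discriminant = (−192)² − 4·29·(288) = 3456 > 0.
Two real roots: the line is a secant.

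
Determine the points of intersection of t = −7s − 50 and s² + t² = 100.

Express t = −7s − 50 and substitute into the circle:
50s² + 700s + 2400 = 0  ⟹  s² + 14s + 48 = 0
s = −6 or s = −8, giving (−6, −8) and (−8, 6).

(−8, 6) and (−6, −8)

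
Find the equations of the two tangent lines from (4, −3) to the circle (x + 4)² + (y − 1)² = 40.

x − 3y = 13 and 3x + y = 9

A line y − (−3) = m(x − (4)) is tangent when its distance from (−4, 1) is 2√10:
(−8m − (4))² = 40(m² + 1)
3m² + 8m − 3 = 0, so m = 1/3 or m = −3.
With m = 1/3: x − 3y = 13. With m = −3: 3x + y = 9.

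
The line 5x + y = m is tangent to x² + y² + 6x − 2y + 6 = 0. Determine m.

m = −14 ± 2√26

For a tangent, require d(centre, line) = r = 2.
|5·(−3) + 1·1 − m| / √26 = 2
|m − (−14)| = 2√26.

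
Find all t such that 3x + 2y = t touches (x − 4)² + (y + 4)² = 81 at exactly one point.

t = 4 ± 9√13

For a tangent, require d(centre, line) = r = 9.
|3·4 + 2·(−4) − t| / √13 = 9
|t − (4)| = 9√13.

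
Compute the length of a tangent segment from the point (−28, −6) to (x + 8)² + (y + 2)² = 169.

√247

The centre is (−8, −2) and r = 13. The square of the distance from P to the centre is 400 + 16 = 416.
By the tangent–radius right angle, tangent length = √(|PO|² − r²) = √247.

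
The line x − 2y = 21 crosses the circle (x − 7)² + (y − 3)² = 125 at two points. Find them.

Express y = (−21 + x)/2 and substitute into the circle:
5x² − 110x + 425 = 0  ⟹  x² − 22x + 85 = 0
x = 17 or x = 5, giving (17, −2) and (5, −8).

(5, −8) and (17, −2)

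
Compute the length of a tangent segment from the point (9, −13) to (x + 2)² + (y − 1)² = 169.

The centre is (−2, 1) and r = 13. The square of the distance from P to the centre is 121 + 196 = 317.
The tangent meets the radius at right angles, so tangent² = |PO|² − r² = 317 − 169 = 148.

2√37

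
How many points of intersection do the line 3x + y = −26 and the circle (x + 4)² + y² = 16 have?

Substituting the line into the circle gives 10x² + 164x + 676 = 0.
Discriminant = (164)² − 4·10·(676) = −144 < 0.
No real roots: the line does not meet the circle.

0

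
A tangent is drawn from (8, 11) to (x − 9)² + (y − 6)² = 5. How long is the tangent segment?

√21

With centre O = (9, 6), |OP|² = 26 and r² = 5.
By the tangent–radius right angle, tangent length = √(|PO|² − r²) = √21.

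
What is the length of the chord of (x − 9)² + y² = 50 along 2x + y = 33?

The distance from (9, 0) to the line is 15/√5, and r² = 50.
Half the chord is √(r² − d²) = √(5), so the full chord is 2√5.

2√5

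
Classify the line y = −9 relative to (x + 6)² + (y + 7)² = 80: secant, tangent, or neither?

Substituting the line into the circle gives x² + 12x − 40 = 0.
Discriminant = (12)² − 4·1·(−40) = 304 > 0.
Two real roots: the line is a secant.

secant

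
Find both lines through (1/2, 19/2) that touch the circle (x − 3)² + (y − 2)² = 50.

A line y − (19/2) = m(x − (1/2)) is tangent when its distance from (3, 2) is 5√2:
[m·(5/2) − (−15/2)]² = 50(m² + 1)
7m² − 6m − 1 = 0, so m = 1 or m = −1/7.
With m = 1: x − y = −9. With m = −1/7: x + 7y = 67.

x − y = −9 and x + 7y = 67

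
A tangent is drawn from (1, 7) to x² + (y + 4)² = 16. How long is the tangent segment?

√106

The centre is (0, −4) and r = 4. The square of the distance from P to the centre is 1 + 121 = 122.
By the tangent–radius right angle, tangent length = √(|PO|² − r²) = √106.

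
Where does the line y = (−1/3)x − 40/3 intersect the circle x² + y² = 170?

Express y = (−40 − x)/3 and substitute into the circle:
10x² + 80x + 70 = 0  ⟹  x² + 8x + 7 = 0
x = −1 or x = −7, giving (−1, −13) and (−7, −11).

(−7, −11) and (−1, −13)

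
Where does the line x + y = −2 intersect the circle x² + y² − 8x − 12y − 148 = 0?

Express y = −x − 2 and substitute into the circle:
2x² + 8x − 120 = 0  ⟹  x² + 4x − 60 = 0
x = 6 or x = −10, giving (6, −8) and (−10, 8).

(−10, 8) and (6, −8)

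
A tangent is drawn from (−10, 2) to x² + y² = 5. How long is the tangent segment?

Centre (0, 0), r² = 5. |PO|² = (−10)² + (2)² = 104.
The tangent meets the radius at right angles, so tangent² = |PO|² − r² = 104 − 5 = 99.

3√11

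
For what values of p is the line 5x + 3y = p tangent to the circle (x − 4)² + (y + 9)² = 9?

Tangency holds when the distance from the centre (4, −9) to the line equals the radius 3:
|5·4 + 3·(−9) − p| / √34 = 3
|p − (−7)| = 3√34.

p = −7 ± 3√34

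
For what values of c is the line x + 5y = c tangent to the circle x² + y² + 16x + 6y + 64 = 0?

Tangency holds when the distance from the centre (−8, −3) to the line equals the radius 3:
|1·(−8) + 5·(−3) − c| / √26 = 3
|c − (−23)| = 3√26.

c = −23 ± 3√26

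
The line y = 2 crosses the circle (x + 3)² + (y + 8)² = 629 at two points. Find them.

Express y = 2 and substitute into the circle:
x² + 6x − 520 = 0
x = 20 or x = −26, giving (20, 2) and (−26, 2).

(−26, 2) and (20, 2)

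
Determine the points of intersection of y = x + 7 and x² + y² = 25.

(−4, 3) and (−3, 4)

Substitute y = x + 7:
2x² + 14x + 24 = 0  ⟹  x² + 7x + 12 = 0
x = −3 or x = −4, giving (−3, 4) and (−4, 3).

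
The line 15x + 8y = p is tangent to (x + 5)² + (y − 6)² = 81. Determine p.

For a tangent, require d(centre, line) = r = 9.
|15·(−5) + 8·6 − p| / √289 = 9
|p − (−27)| = 9·17, so p = 126 or p = −180.

p = −180 or p = 126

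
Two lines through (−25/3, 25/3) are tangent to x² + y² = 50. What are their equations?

x + 7y = 50 and 7x + y = −50

Write the tangent as mx − y + (25/3 − m·(−25/3)) = 0 and set its distance from the centre to 5√2:
[m·(25/3) − (−25/3)]² = 50(m² + 1)
7m² + 50m + 7 = 0, so m = −1/7 or m = −7.
With m = −1/7: x + 7y = 50. With m = −7: 7x + y = −50.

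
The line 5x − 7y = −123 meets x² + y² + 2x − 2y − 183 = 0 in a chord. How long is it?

Centre (−1, 1), r² = 185. Perpendicular distance d from centre to line = |111| / √74 = 111/√74.
Half the chord is √(r² − d²) = √(37/2), so the full chord is √74.

√74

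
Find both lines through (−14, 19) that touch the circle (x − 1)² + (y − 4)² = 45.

Write the tangent as mx − y + (19 − m·(−14)) = 0 and set its distance from the centre to 3√5:
[m·(15) − (−15)]² = 45(m² + 1)
2m² + 5m + 2 = 0, so m = −2 or m = −1/2.
With m = −2: 2x + y = −9. With m = −1/2: x + 2y = 24.

2x + y = −9 and x + 2y = 24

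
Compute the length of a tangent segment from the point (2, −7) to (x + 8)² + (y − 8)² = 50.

Centre (−8, 8), r² = 50. |PO|² = (10)² + (−15)² = 325.
Power of the point: PT² = |PO|² − r² = 275, so PT = 5√11.

5√11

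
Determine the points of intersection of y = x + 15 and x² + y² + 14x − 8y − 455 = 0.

(−25, −10) and (7, 22)

Express y = x + 15 and substitute into the circle:
2x² + 36x − 350 = 0  ⟹  x² + 18x − 175 = 0
x = 7 or x = −25, giving (7, 22) and (−25, −10).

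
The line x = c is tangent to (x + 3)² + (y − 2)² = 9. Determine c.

c = −6 or c = 0

For a tangent, require d(centre, line) = r = 3.
|1·(−3) + 0·2 − c| / √1 = 3
|c − (−3)| = 3, so c = 0 or c = −6.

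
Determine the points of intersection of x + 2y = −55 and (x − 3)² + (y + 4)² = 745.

Express y = (−55 − x)/2 and substitute into the circle:
5x² + 70x − 735 = 0  ⟹  x² + 14x − 147 = 0
x = 7 or x = −21, giving (7, −31) and (−21, −17).

(−21, −17) and (7, −31)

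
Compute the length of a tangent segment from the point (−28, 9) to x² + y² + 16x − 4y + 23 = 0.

The centre is (−8, 2) and r = 3√5. The square of the distance from P to the centre is 400 + 49 = 449.
The tangent meets the radius at right angles, so tangent² = |PO|² − r² = 449 − 45 = 404.

2√101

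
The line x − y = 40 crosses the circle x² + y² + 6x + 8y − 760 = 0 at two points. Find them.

From the line, y = x − 40. Substituting:
2x² − 66x + 520 = 0  ⟹  x² − 33x + 260 = 0
x = 20 or x = 13, giving (20, −20) and (13, −27).

(13, −27) and (20, −20)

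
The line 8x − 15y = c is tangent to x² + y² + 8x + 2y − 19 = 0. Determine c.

The line touches the circle iff its distance from (−4, −1) is 6:
|8·(−4) − 15·(−1) − c| / √289 = 6
|c − (−17)| = 6·17, so c = 85 or c = −119.

c = −119 or c = 85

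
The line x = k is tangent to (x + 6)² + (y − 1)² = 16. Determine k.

k = −10 or k = −2

Tangency holds when the distance from the centre (−6, 1) to the line equals the radius 4:
|1·(−6) + 0·1 − k| / √1 = 4
|k − (−6)| = 4, so k = −2 or k = −10.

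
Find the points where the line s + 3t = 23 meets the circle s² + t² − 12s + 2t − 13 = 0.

(5, 6) and (11, 4)

From the line, t = (23 − s)/3. Substituting:
10s² − 160s + 550 = 0  ⟹  s² − 16s + 55 = 0
s = 11 or s = 5, giving (11, 4) and (5, 6).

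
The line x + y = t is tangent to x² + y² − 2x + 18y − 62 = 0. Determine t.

t = −8 ± 12√2

Tangency holds when the distance from the centre (1, −9) to the line equals the radius 12:
|1·1 + 1·(−9) − t| / √2 = 12
|t − (−8)| = 12√2.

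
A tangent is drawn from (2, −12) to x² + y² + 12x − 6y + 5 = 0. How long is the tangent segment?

√249

With centre O = (−6, 3), |OP|² = 289 and r² = 40.
Power of the point: PT² = |PO|² − r² = 249, so PT = √249.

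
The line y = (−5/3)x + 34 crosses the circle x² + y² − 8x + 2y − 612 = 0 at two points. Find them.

(6, 24) and (27, −11)

Express y = (102 − 5x)/3 and substitute into the circle:
34x² − 1122x + 5508 = 0  ⟹  x² − 33x + 162 = 0
x = 27 or x = 6, giving (27, −11) and (6, 24).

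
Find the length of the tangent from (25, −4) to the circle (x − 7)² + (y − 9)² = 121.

2√93

With centre O = (7, 9), |OP|² = 493 and r² = 121.
By the tangent–radius right angle, tangent length = √(|PO|² − r²) = √372 = 2√93.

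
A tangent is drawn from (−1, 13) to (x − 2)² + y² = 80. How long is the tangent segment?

The centre is (2, 0) and r = 4√5. The square of the distance from P to the centre is 9 + 169 = 178.
Power of the point: PT² = |PO|² − r² = 98, so PT = 7√2.

7√2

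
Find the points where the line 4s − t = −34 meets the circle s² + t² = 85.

(−9, −2) and (−7, 6)

Express t = 4s + 34 and substitute into the circle:
17s² + 272s + 1071 = 0  ⟹  s² + 16s + 63 = 0
s = −7 or s = −9, giving (−7, 6) and (−9, −2).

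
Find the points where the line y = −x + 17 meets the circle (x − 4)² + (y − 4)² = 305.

(−3, 20) and (20, −3)

Substitute y = −x + 17:
2x² − 34x − 120 = 0  ⟹  x² − 17x − 60 = 0
x = 20 or x = −3, giving (20, −3) and (−3, 20).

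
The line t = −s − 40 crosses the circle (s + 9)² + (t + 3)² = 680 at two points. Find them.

(−35, −5) and (−11, −29)

Express t = −s − 40 and substitute into the circle:
2s² + 92s + 770 = 0  ⟹  s² + 46s + 385 = 0
s = −11 or s = −35, giving (−11, −29) and (−35, −5).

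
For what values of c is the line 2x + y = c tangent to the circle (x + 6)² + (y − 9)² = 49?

Tangency holds when the distance from the centre (−6, 9) to the line equals the radius 7:
|2·(−6) + 1·9 − c| / √5 = 7
|c − (−3)| = 7√5.

c = −3 ± 7√5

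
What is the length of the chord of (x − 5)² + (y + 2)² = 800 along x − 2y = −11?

From the line, y = (11 + x)/2. Substituting:
5x² − 10x − 2875 = 0  ⟹  x² − 2x − 575 = 0
x = 25 or x = −23, giving (25, 18) and (−23, −6).
|(25, 18) − (−23, −6)| = √((48)² + (24)²) = 24√5.

24√5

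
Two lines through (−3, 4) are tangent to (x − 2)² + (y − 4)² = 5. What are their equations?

x − 2y = −11 and x + 2y = 5

Let a tangent through (−3, 4) have slope m. Its distance from (2, 4) must equal √5:
(5m − (0))² = 5(m² + 1)
4m² − 1 = 0, so m = 1/2 or m = −1/2.
Through (−3, 4) these give x − 2y = −11 and x + 2y = 5.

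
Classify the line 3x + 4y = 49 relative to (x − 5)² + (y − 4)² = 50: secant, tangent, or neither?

secant

d² = (3·5 + 4·4 − (49))²/25 = 324/25; r² = 50.
Since d² < r², the line cuts the circle twice.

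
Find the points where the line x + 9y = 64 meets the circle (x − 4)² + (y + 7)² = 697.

(−17, 9) and (28, 4)

Express y = (64 − x)/9 and substitute into the circle:
82x² − 902x − 39032 = 0  ⟹  x² − 11x − 476 = 0
x = 28 or x = −17, giving (28, 4) and (−17, 9).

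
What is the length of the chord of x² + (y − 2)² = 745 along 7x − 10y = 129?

From the line, y = (−129 + 7x)/10. Substituting:
149x² − 2086x − 52299 = 0  ⟹  x² − 14x − 351 = 0
x = 27 or x = −13, giving (27, 6) and (−13, −22).
Chord length = distance between (27, 6) and (−13, −22) = √2384 = 4√149.

4√149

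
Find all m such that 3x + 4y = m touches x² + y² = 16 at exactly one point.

m = −20 or m = 20

Tangency holds when the distance from the centre (0, 0) to the line equals the radius 4:
|3·0 + 4·0 − m| / √25 = 4
|m| = 4·5, so m = 20 or m = −20.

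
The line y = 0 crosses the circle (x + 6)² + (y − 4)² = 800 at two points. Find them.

(−34, 0) and (22, 0)

Express y = 0 and substitute into the circle:
x² + 12x − 748 = 0
x = 22 or x = −34, giving (22, 0) and (−34, 0).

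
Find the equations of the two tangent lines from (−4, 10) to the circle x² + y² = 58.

7x − 3y = −58 and 3x + 7y = 58

Let a tangent through (−4, 10) have slope m. Its distance from (0, 0) must equal √58:
[m·(4) − (−10)]² = 58(m² + 1)
21m² − 40m − 21 = 0, so m = 7/3 or m = −3/7.
With m = 7/3: 7x − 3y = −58. With m = −3/7: 3x + 7y = 58.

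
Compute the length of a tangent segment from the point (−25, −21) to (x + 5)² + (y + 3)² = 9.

√715

Centre (−5, −3), r² = 9. |PO|² = (−20)² + (−18)² = 724.
By the tangent–radius right angle, tangent length = √(|PO|² − r²) = √715.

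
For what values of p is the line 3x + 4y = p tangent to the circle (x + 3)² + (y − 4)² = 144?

p = −53 or p = 67

The line touches the circle iff its distance from (−3, 4) is 12:
|3·(−3) + 4·4 − p| / √25 = 12
|p − (7)| = 12·5, so p = 67 or p = −53.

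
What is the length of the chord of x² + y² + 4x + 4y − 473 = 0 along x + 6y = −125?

The distance from (−2, −2) to the line is 111/√37, and r² = 481.
Chord = 2√(r² − d²) = 2·√(148) = 4√37.

4√37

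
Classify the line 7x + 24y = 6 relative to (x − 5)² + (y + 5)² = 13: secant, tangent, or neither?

d² = (7·5 + 24·(−5) − (6))²/625 = 8281/625; r² = 13.
Since d² > r², the line lies outside the circle.

neither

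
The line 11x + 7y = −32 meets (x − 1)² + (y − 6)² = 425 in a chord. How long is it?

3√170

Centre (1, 6), r² = 425. Perpendicular distance d from centre to line = |85| / √170 = 85/√170.
Half the chord is √(r² − d²) = √(765/2), so the full chord is 3√170.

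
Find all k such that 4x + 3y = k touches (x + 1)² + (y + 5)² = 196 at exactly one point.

k = −89 or k = 51

For a tangent, require d(centre, line) = r = 14.
|4·(−1) + 3·(−5) − k| / √25 = 14
|k − (−19)| = 14·5, so k = 51 or k = −89.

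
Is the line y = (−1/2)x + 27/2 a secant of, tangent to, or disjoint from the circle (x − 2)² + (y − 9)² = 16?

Centre (2, 9), r² = 16. Distance² from centre to line = (−7)²/5 = 49/5.
Since d² < r², the line cuts the circle twice.

secant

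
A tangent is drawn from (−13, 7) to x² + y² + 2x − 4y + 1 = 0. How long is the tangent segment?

The centre is (−1, 2) and r = 2. The square of the distance from P to the centre is 144 + 25 = 169.
By the tangent–radius right angle, tangent length = √(|PO|² − r²) = √165.

√165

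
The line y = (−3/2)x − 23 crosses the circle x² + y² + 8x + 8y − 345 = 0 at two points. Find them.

(−20, 7) and (0, −23)

From the line, y = (−46 − 3x)/2. Substituting:
13x² + 260x = 0  ⟹  x² + 20x = 0
x = 0 or x = −20, giving (0, −23) and (−20, 7).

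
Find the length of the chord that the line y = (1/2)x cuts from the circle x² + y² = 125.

The distance from (0, 0) to the line is 0/√5, and r² = 125.
Half the chord is √(r² − d²) = √(125), so the full chord is 10√5.

10√5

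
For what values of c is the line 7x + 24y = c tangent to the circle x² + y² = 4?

c = −50 or c = 50

Tangency holds when the distance from the centre (0, 0) to the line equals the radius 2:
|7·0 + 24·0 − c| / √625 = 2
|c| = 2·25, so c = 50 or c = −50.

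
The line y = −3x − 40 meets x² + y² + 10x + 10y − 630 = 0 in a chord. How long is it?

16√10

The distance from (−5, −5) to the line is 20/√10, and r² = 680.
Half the chord is √(r² − d²) = √(640), so the full chord is 16√10.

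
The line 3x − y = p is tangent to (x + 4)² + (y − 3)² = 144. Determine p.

p = −15 ± 12√10

The line touches the circle iff its distance from (−4, 3) is 12:
|3·(−4) − 1·3 − p| / √10 = 12
|p − (−15)| = 12√10.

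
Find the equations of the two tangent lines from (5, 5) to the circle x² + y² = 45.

x + 2y = 15 and 2x + y = 15

A line y − (5) = m(x − (5)) is tangent when its distance from (0, 0) is 3√5:
[m·(−5) − (−5)]² = 45(m² + 1)
2m² + 5m + 2 = 0, so m = −1/2 or m = −2.
Through (5, 5) these give x + 2y = 15 and 2x + y = 15.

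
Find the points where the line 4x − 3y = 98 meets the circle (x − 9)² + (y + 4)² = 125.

Substitute y = (−98 + 4x)/3:
25x² − 850x + 7000 = 0  ⟹  x² − 34x + 280 = 0
x = 20 or x = 14, giving (20, −6) and (14, −14).

(14, −14) and (20, −6)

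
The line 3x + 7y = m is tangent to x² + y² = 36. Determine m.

m = ±6√58

The line touches the circle iff its distance from (0, 0) is 6:
|3·0 + 7·0 − m| / √58 = 6
|m| = 6√58.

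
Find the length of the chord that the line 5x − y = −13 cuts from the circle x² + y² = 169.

5√26

Express y = 5x + 13 and substitute into the circle:
26x² + 130x = 0  ⟹  x² + 5x = 0
x = 0 or x = −5, giving (0, 13) and (−5, −12).
|(0, 13) − (−5, −12)| = √((5)² + (25)²) = 5√26.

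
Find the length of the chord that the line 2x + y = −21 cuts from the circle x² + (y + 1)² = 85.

From the line, y = −2x − 21. Substituting:
5x² + 80x + 315 = 0  ⟹  x² + 16x + 63 = 0
x = −7 or x = −9, giving (−7, −7) and (−9, −3).
|(−7, −7) − (−9, −3)| = √((2)² + (−4)²) = 2√5.

2√5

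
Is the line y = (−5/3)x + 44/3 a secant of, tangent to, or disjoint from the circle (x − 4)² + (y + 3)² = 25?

disjoint

Substituting the line into the circle gives 34x² − 602x + 2728 = 0.
Discriminant = (−602)² − 4·34·(2728) = −8604 < 0.
No real roots: the line does not meet the circle.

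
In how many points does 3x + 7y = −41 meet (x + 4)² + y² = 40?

2

Substituting the line into the circle gives 58x² + 638x + 505 = 0.
Discriminant = (638)² − 4·58·(505) = 289884 > 0.
Two real roots: the line is a secant.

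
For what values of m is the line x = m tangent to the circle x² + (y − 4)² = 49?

m = −7 or m = 7

Tangency holds when the distance from the centre (0, 4) to the line equals the radius 7:
|1·0 + 0·4 − m| / √1 = 7
|m| = 7, so m = 7 or m = −7.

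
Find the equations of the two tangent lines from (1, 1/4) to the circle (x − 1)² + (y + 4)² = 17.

Write the tangent as mx − y + (1/4 − m·(1)) = 0 and set its distance from the centre to √17:
(0m − (−17/4))² = 17(m² + 1)
16m² − 1 = 0, so m = 1/4 or m = −1/4.
With m = 1/4: x − 4y = 0. With m = −1/4: x + 4y = 2.

x − 4y = 0 and x + 4y = 2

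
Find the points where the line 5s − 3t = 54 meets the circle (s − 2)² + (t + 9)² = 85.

(0, −18) and (9, −3)

Express t = (−54 + 5s)/3 and substitute into the circle:
34s² − 306s = 0  ⟹  s² − 9s = 0
s = 9 or s = 0, giving (9, −3) and (0, −18).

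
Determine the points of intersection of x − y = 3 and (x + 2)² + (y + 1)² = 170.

(−9, −12) and (9, 6)

From the line, y = x − 3. Substituting:
2x² − 162 = 0  ⟹  x² − 81 = 0
x = 9 or x = −9, giving (9, 6) and (−9, −12).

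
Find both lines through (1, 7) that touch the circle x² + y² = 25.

4x + 3y = 25 and 3x − 4y = −25

A line y − (7) = m(x − (1)) is tangent when its distance from (0, 0) is 5:
[m·(−1) − (−7)]² = 25(m² + 1)
12m² + 7m − 12 = 0, so m = −4/3 or m = 3/4.
Through (1, 7) these give 4x + 3y = 25 and 3x − 4y = −25.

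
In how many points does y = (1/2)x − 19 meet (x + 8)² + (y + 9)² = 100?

d² = (1·(−8) − 2·(−9) − (38))²/5 = 784/5; r² = 100.
Since d² > r², the line lies outside the circle.

0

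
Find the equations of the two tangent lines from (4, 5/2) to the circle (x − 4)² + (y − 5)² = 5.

x + 2y = 9 and x − 2y = −1

Let a tangent through (4, 5/2) have slope m. Its distance from (4, 5) must equal √5:
(0m − (5/2))² = 5(m² + 1)
4m² − 1 = 0, so m = −1/2 or m = 1/2.
With m = −1/2: x + 2y = 9. With m = 1/2: x − 2y = −1.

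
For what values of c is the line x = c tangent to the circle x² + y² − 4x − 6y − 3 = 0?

The line touches the circle iff its distance from (2, 3) is 4:
|1·2 + 0·3 − c| / √1 = 4
|c − (2)| = 4, so c = 6 or c = −2.

c = −2 or c = 6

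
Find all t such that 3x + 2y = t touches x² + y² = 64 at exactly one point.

t = ±8√13

For a tangent, require d(centre, line) = r = 8.
|3·0 + 2·0 − t| / √13 = 8
|t| = 8√13.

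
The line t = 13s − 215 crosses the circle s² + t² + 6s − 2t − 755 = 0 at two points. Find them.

(15, −20) and (18, 19)

Substitute t = 13s − 215:
170s² − 5610s + 45900 = 0  ⟹  s² − 33s + 270 = 0
s = 18 or s = 15, giving (18, 19) and (15, −20).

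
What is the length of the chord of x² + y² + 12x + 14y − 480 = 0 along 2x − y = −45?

14√5

Centre (−6, −7), r² = 565. Perpendicular distance d from centre to line = |40| / √5 = 40/√5.
Half the chord is √(r² − d²) = √(245), so the full chord is 14√5.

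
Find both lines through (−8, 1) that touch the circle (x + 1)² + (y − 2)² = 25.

A line y − (1) = m(x − (−8)) is tangent when its distance from (−1, 2) is 5:
[m·(7) − (1)]² = 25(m² + 1)
12m² − 7m − 12 = 0, so m = −3/4 or m = 4/3.
With m = −3/4: 3x + 4y = −20. With m = 4/3: 4x − 3y = −35.

3x + 4y = −20 and 4x − 3y = −35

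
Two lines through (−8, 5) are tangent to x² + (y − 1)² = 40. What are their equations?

Write the tangent as mx − y + (5 − m·(−8)) = 0 and set its distance from the centre to 2√10:
[m·(8) − (−4)]² = 40(m² + 1)
3m² + 8m − 3 = 0, so m = −3 or m = 1/3.
Through (−8, 5) these give 3x + y = −19 and x − 3y = −23.

3x + y = −19 and x − 3y = −23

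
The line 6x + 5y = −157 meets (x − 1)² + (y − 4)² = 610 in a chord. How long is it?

Express y = (−157 − 6x)/5 and substitute into the circle:
61x² + 2074x + 16104 = 0  ⟹  x² + 34x + 264 = 0
x = −12 or x = −22, giving (−12, −17) and (−22, −5).
|(−12, −17) − (−22, −5)| = √((10)² + (−12)²) = 2√61.

2√61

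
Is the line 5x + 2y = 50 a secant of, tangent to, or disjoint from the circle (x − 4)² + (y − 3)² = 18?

d² = (5·4 + 2·3 − (50))²/29 = 576/29; r² = 18.
Since d² > r², the line lies outside the circle.

disjoint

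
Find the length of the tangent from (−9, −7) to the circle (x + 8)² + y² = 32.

With centre O = (−8, 0), |OP|² = 50 and r² = 32.
The tangent meets the radius at right angles, so tangent² = |PO|² − r² = 50 − 32 = 18.

3√2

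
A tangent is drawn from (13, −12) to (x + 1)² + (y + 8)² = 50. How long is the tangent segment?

9√2

The centre is (−1, −8) and r = 5√2. The square of the distance from P to the centre is 196 + 16 = 212.
The tangent meets the radius at right angles, so tangent² = |PO|² − r² = 212 − 50 = 162.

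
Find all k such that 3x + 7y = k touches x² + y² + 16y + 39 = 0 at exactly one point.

The line touches the circle iff its distance from (0, −8) is 5:
|3·0 + 7·(−8) − k| / √58 = 5
|k − (−56)| = 5√58.

k = −56 ± 5√58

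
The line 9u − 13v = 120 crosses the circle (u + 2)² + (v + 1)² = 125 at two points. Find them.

(−4, −12) and (9, −3)

Express v = (−120 + 9u)/13 and substitute into the circle:
250u² − 1250u − 9000 = 0  ⟹  u² − 5u − 36 = 0
u = 9 or u = −4, giving (9, −3) and (−4, −12).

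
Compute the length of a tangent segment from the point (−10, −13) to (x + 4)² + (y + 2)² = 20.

Centre (−4, −2), r² = 20. |PO|² = (−6)² + (−11)² = 157.
Power of the point: PT² = |PO|² − r² = 137, so PT = √137.

√137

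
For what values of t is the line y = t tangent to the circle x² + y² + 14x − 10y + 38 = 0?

t = −1 or t = 11

For a tangent, require d(centre, line) = r = 6.
|0·(−7) + 1·5 − t| / √1 = 6
|t − (5)| = 6, so t = 11 or t = −1.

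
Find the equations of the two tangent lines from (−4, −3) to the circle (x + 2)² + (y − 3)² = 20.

x − 2y = 2 and 2x + y = −11

Let a tangent through (−4, −3) have slope m. Its distance from (−2, 3) must equal 2√5:
(2m − (6))² = 20(m² + 1)
2m² + 3m − 2 = 0, so m = 1/2 or m = −2.
Through (−4, −3) these give x − 2y = 2 and 2x + y = −11.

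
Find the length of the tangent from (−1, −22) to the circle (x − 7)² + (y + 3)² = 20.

Centre (7, −3), r² = 20. |PO|² = (−8)² + (−19)² = 425.
By the tangent–radius right angle, tangent length = √(|PO|² − r²) = √405 = 9√5.

9√5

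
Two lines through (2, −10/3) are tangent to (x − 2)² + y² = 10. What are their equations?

Write the tangent as mx − y + (−10/3 − m·(2)) = 0 and set its distance from the centre to √10:
(0m − (10/3))² = 10(m² + 1)
9m² − 1 = 0, so m = 1/3 or m = −1/3.
Through (2, −10/3) these give x − 3y = 12 and x + 3y = −8.

x − 3y = 12 and x + 3y = −8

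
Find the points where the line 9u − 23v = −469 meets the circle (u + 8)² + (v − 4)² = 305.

(−24, 11) and (−1, 20)

Express v = (469 + 9u)/23 and substitute into the circle:
610u² + 15250u + 14640 = 0  ⟹  u² + 25u + 24 = 0
u = −1 or u = −24, giving (−1, 20) and (−24, 11).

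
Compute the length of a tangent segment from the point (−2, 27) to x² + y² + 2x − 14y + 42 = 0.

The centre is (−1, 7) and r = 2√2. The square of the distance from P to the centre is 1 + 400 = 401.
By the tangent–radius right angle, tangent length = √(|PO|² − r²) = √393.

√393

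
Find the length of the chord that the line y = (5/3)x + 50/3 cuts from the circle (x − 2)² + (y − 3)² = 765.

Substitute y = (50 + 5x)/3:
34x² + 374x − 5168 = 0  ⟹  x² + 11x − 152 = 0
x = 8 or x = −19, giving (8, 30) and (−19, −15).
Chord length = distance between (8, 30) and (−19, −15) = √2754 = 9√34.

9√34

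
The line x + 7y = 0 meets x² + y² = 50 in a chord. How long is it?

Express y = (−x)/7 and substitute into the circle:
50x² − 2450 = 0  ⟹  x² − 49 = 0
x = 7 or x = −7, giving (7, −1) and (−7, 1).
|(7, −1) − (−7, 1)| = √((14)² + (−2)²) = 10√2.

10√2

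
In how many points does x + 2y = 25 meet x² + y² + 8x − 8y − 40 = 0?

Centre (−4, 4), r² = 72. Distance² from centre to line = (−21)²/5 = 441/5.
Since d² > r², the line lies outside the circle.

0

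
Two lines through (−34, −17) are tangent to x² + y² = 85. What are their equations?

2x − 9y = 85 and 6x − 7y = −85

Let a tangent through (−34, −17) have slope m. Its distance from (0, 0) must equal √85:
[m·(34) − (17)]² = 85(m² + 1)
63m² − 68m + 12 = 0, so m = 2/9 or m = 6/7.
Through (−34, −17) these give 2x − 9y = 85 and 6x − 7y = −85.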